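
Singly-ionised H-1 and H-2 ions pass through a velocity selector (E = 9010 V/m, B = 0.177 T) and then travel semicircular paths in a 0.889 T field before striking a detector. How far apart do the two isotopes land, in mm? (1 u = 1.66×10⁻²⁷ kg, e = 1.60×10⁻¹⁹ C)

Both emerge at v = E/B₁ = 5.09×10^4 m/s.
r = mv/(qB₂), so r₁ = 5.941×10^-4 m and r₂ = 1.188×10^-3 m, giving Δr = 5.94×10^-4 m.
After a semicircle each ion lands a diameter 2r from the entry slit, so the separation is 2Δr = 1.19×10^-3 m.

Δd ≈ 1.19 mm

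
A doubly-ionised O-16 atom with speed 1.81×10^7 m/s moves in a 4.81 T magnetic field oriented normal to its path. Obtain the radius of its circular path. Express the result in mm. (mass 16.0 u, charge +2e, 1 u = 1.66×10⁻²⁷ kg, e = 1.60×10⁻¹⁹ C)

r ≈ 312 mm

The magnetic force provides the centripetal force: qvB = mv²/r, so r = mv/(qB).
r = (2.66×10^-26 kg)(1.81×10^7 m/s) / [(2×1.60×10^-19 C)(4.81 T)] = 0.312 m.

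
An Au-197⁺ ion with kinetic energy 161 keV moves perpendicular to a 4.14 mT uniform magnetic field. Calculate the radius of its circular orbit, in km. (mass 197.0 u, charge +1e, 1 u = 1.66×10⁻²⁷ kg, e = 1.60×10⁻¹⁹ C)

r ≈ 0.196 km

Convert the energy: K = 161 keV = 2.58×10^-14 J.
v = √(2K/m) = √(2·2.58×10^-14/3.27×10^-25) = 3.97×10^5 m/s.
r = mv/(qB) = (3.27×10^-25)(3.97×10^5) / [(1×1.60×10^-19)(4.14×10^-3)] = 196 m.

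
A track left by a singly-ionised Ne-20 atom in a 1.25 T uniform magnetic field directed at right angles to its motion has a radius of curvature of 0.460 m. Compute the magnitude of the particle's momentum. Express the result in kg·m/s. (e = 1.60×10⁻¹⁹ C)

Since qvB = mv²/r, the momentum p = mv = qBr.
p = (1×1.60×10^-19)(1.25)(0.460) = 9.20×10^-20 kg·m/s.

p ≈ 9.20×10^-20 kg·m/s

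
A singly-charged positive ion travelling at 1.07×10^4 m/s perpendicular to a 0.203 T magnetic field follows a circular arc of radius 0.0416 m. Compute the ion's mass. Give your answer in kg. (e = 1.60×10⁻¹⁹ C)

qvB = mv²/r ⇒ m = qBr/v.
m = (1×1.60×10^-19)(0.203)(0.0416) / (1.07×10^4) = 1.26×10^-25 kg.

m ≈ 1.26×10^-25 kg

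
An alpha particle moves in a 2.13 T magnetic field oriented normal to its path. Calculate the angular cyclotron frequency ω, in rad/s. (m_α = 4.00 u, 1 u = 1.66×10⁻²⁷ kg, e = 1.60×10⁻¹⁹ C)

ω ≈ 1.03×10^8 rad/s

ω = qB/m = (2×1.60×10^-19)(2.13) / (6.64×10^-27) = 1.03×10^8 rad/s.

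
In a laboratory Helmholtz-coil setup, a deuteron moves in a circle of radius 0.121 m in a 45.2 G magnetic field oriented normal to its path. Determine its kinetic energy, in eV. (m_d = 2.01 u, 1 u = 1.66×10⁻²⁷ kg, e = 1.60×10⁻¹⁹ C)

v = qBr/m = (1×1.60×10^-19)(4.52×10^-3)(0.121) / (3.34×10^-27) = 2.62×10^4 m/s.
K = ½mv² = 0.5·(3.34×10^-27)·(2.62×10^4)² = 1.15×10^-18 J = 7.17 eV.

K ≈ 7.17 eV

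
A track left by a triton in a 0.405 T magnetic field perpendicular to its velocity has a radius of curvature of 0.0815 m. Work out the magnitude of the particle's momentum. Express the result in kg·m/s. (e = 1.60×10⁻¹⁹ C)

p ≈ 5.28×10^-21 kg·m/s

Since qvB = mv²/r, the momentum p = mv = qBr.
p = (1×1.60×10^-19)(0.405)(0.0815) = 5.28×10^-21 kg·m/s.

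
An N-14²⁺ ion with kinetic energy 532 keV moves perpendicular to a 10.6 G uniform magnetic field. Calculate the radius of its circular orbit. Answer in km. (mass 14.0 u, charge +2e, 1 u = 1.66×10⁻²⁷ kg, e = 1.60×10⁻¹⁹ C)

r ≈ 0.185 km

Convert the energy: K = 532 keV = 8.51×10^-14 J.
v = √(2K/m) = √(2·8.51×10^-14/2.32×10^-26) = 2.71×10^6 m/s.
r = mv/(qB) = (2.32×10^-26)(2.71×10^6) / [(2×1.60×10^-19)(1.06×10^-3)] = 185 m.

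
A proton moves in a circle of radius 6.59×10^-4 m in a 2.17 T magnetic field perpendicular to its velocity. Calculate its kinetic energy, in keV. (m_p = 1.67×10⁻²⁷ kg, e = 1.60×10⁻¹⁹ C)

v = qBr/m = (1×1.60×10^-19)(2.17)(6.59×10^-4) / (1.67×10^-27) = 1.37×10^5 m/s.
K = ½mv² = 0.5·(1.67×10^-27)·(1.37×10^5)² = 1.57×10^-17 J = 0.0980 keV.

K ≈ 0.0980 keV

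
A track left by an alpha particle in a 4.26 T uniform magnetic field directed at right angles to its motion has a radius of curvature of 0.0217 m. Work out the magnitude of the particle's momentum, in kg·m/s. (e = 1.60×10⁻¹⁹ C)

Since qvB = mv²/r, the momentum p = mv = qBr.
p = (2×1.60×10^-19)(4.26)(0.0217) = 2.96×10^-20 kg·m/s.

p ≈ 2.96×10^-20 kg·m/s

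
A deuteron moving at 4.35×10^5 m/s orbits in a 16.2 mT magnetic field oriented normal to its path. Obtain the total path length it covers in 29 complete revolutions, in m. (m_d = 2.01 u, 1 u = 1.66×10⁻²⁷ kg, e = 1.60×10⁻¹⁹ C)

L ≈ 102 m

r = mv/(qB) = 0.560 m, so one revolution covers 2πr = 3.52 m.
In 29 revolutions: L = 29·2πr = 102 m.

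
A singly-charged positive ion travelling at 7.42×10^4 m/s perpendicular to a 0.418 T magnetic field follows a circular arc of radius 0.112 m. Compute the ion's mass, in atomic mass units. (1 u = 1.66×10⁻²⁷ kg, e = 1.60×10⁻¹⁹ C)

m ≈ 60.8 u

qvB = mv²/r ⇒ m = qBr/v.
m = (1×1.60×10^-19)(0.418)(0.112) / (7.42×10^4) = 1.01×10^-25 kg = 60.8 u.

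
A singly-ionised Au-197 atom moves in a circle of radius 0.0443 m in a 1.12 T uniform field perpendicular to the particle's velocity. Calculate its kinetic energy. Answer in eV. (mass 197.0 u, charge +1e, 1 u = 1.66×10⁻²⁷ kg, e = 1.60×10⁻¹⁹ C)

v = qBr/m = (1×1.60×10^-19)(1.12)(0.0443) / (3.27×10^-25) = 2.43×10^4 m/s.
K = ½mv² = 0.5·(3.27×10^-25)·(2.43×10^4)² = 9.64×10^-17 J = 602 eV.

K ≈ 602 eV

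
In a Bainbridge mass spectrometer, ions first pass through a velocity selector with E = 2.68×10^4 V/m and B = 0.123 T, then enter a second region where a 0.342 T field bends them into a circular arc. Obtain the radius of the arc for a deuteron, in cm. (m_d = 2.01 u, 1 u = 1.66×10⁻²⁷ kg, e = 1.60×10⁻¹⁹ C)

r ≈ 1.33 cm

The selector passes v = E/B = 2.68×10^4/0.123 = 2.18×10^5 m/s.
In the deflection region, r = mv/(qB₂) = (3.34×10^-27)(2.18×10^5) / [(1×1.60×10^-19)(0.342)] = 0.0133 m.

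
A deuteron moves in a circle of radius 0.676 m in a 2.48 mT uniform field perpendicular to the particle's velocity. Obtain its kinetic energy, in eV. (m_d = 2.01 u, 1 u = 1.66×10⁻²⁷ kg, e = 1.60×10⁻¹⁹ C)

K ≈ 67.4 eV

v = qBr/m = (1×1.60×10^-19)(2.48×10^-3)(0.676) / (3.34×10^-27) = 8.04×10^4 m/s.
K = ½mv² = 0.5·(3.34×10^-27)·(8.04×10^4)² = 1.08×10^-17 J = 67.4 eV.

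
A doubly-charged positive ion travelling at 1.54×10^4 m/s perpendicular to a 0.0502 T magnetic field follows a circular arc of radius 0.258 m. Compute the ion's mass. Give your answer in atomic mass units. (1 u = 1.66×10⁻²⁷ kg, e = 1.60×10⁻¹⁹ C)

m ≈ 162 u

qvB = mv²/r ⇒ m = qBr/v.
m = (2×1.60×10^-19)(0.0502)(0.258) / (1.54×10^4) = 2.69×10^-25 kg = 162 u.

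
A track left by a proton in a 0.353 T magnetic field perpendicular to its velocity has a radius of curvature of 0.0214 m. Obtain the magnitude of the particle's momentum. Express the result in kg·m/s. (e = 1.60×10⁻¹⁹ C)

p ≈ 1.21×10^-21 kg·m/s

Since qvB = mv²/r, the momentum p = mv = qBr.
p = (1×1.60×10^-19)(0.353)(0.0214) = 1.21×10^-21 kg·m/s.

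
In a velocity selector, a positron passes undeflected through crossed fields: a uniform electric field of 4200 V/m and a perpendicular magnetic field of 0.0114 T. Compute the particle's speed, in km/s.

v ≈ 368 km/s

For zero net force, qE = qvB, so v = E/B.
v = (4200) / (0.0114) = 3.68×10^5 m/s.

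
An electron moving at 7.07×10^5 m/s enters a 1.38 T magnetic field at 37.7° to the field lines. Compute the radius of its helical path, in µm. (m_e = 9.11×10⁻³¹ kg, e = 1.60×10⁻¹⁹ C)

r ≈ 1.78 µm

Only the perpendicular component v⊥ = v sin37.7° = 4.32×10^5 m/s is bent by the field.
r = m v⊥ /(qB) = (9.11×10^-31)(4.32×10^5) / [(1×1.60×10^-19)(1.38)] = 1.78×10^-6 m.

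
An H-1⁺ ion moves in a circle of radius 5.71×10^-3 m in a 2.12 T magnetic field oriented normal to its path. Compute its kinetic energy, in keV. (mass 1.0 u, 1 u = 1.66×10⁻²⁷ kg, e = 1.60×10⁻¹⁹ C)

v = qBr/m = (1×1.60×10^-19)(2.12)(5.71×10^-3) / (1.66×10^-27) = 1.17×10^6 m/s.
K = ½mv² = 0.5·(1.66×10^-27)·(1.17×10^6)² = 1.13×10^-15 J = 7.06 keV.

K ≈ 7.06 keV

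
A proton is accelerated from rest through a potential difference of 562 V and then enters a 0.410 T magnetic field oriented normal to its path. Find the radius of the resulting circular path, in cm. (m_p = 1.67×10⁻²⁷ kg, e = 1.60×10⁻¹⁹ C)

The kinetic energy gained is K = qV = (1×1.60×10^-19)(562) = 8.99×10^-17 J.
v = √(2K/m) = 3.28×10^5 m/s.
r = mv/(qB) = (1.67×10^-27)(3.28×10^5) / [(1×1.60×10^-19)(0.410)] = 8.35×10^-3 m.

r ≈ 0.835 cm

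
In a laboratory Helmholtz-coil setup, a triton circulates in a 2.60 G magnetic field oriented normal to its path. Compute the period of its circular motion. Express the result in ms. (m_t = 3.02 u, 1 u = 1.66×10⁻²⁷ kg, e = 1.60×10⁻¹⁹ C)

The cyclotron period is independent of speed: T = 2πm/(qB).
T = 2π(5.01×10^-27) / [(1×1.60×10^-19)(2.60×10^-4)] = 7.57×10^-4 s.

T ≈ 0.757 ms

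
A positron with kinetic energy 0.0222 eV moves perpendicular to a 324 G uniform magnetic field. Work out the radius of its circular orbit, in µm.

Convert the energy: K = 0.0222 eV = 3.55×10^-21 J.
v = √(2K/m) = √(2·3.55×10^-21/9.11×10^-31) = 8.83×10^4 m/s.
r = mv/(qB) = (9.11×10^-31)(8.83×10^4) / [(1×1.60×10^-19)(0.0324)] = 1.55×10^-5 m.

r ≈ 15.5 µm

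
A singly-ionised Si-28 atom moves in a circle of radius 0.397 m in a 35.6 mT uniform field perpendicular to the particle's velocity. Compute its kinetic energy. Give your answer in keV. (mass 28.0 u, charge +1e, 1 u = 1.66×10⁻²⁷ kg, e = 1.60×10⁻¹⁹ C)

K ≈ 0.344 keV

v = qBr/m = (1×1.60×10^-19)(0.0356)(0.397) / (4.65×10^-26) = 4.87×10^4 m/s.
K = ½mv² = 0.5·(4.65×10^-26)·(4.87×10^4)² = 5.50×10^-17 J = 0.344 keV.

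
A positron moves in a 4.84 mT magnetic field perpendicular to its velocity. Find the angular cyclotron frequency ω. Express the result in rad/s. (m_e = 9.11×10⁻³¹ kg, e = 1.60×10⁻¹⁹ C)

ω ≈ 8.50×10^8 rad/s

ω = qB/m = (1×1.60×10^-19)(4.84×10^-3) / (9.11×10^-31) = 8.50×10^8 rad/s.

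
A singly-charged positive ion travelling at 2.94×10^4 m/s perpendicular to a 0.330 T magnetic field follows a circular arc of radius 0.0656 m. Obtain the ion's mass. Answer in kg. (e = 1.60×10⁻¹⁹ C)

qvB = mv²/r ⇒ m = qBr/v.
m = (1×1.60×10^-19)(0.330)(0.0656) / (2.94×10^4) = 1.18×10^-25 kg.

m ≈ 1.18×10^-25 kg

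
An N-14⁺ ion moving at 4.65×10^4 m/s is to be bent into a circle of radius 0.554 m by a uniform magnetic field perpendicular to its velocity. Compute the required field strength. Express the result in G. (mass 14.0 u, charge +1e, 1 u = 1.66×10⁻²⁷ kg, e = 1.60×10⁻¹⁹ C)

B ≈ 122 G

qvB = mv²/r gives B = mv/(qr).
B = (2.32×10^-26)(4.65×10^4) / [(1×1.60×10^-19)(0.554)] = 0.0122 T.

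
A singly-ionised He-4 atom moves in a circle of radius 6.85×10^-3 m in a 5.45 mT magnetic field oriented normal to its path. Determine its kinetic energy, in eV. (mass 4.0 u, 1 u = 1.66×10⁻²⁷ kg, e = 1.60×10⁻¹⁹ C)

K ≈ 0.0168 eV

v = qBr/m = (1×1.60×10^-19)(5.45×10^-3)(6.85×10^-3) / (6.64×10^-27) = 900 m/s.
K = ½mv² = 0.5·(6.64×10^-27)·(900)² = 2.69×10^-21 J = 0.0168 eV.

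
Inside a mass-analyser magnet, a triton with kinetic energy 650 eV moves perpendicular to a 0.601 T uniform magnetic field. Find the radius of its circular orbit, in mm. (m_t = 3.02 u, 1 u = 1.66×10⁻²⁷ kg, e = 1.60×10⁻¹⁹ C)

Convert the energy: K = 650 eV = 1.04×10^-16 J.
v = √(2K/m) = √(2·1.04×10^-16/5.01×10^-27) = 2.04×10^5 m/s.
r = mv/(qB) = (5.01×10^-27)(2.04×10^5) / [(1×1.60×10^-19)(0.601)] = 0.0106 m.

r ≈ 10.6 mm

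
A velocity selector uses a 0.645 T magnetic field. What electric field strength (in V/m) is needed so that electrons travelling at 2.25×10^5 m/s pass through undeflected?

E ≈ 1.45×10^5 V/m

qE = qvB ⇒ E = vB = (2.25×10^5)(0.645) = 1.45×10^5 V/m.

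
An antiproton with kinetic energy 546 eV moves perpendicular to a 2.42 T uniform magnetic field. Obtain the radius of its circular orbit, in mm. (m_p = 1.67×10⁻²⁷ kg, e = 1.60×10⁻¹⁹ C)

Convert the energy: K = 546 eV = 8.74×10^-17 J.
v = √(2K/m) = √(2·8.74×10^-17/1.67×10^-27) = 3.23×10^5 m/s.
r = mv/(qB) = (1.67×10^-27)(3.23×10^5) / [(1×1.60×10^-19)(2.42)] = 1.40×10^-3 m.

r ≈ 1.40 mm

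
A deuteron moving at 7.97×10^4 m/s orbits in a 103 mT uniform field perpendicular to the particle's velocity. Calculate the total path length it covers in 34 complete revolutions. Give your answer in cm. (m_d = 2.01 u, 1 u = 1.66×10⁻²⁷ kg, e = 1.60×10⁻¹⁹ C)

r = mv/(qB) = 0.0161 m, so one revolution covers 2πr = 0.101 m.
In 34 revolutions: L = 34·2πr = 3.45 m.

L ≈ 345 cm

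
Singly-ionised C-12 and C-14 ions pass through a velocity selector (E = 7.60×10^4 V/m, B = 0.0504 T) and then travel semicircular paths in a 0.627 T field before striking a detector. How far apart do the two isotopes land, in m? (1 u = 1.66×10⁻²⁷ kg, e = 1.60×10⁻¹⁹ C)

Δd ≈ 0.0998 m

Both emerge at v = E/B₁ = 1.51×10^6 m/s.
r = mv/(qB₂), so r₁ = 0.2994 m and r₂ = 0.3493 m, giving Δr = 0.0499 m.
After a semicircle each ion lands a diameter 2r from the entry slit, so the separation is 2Δr = 0.0998 m.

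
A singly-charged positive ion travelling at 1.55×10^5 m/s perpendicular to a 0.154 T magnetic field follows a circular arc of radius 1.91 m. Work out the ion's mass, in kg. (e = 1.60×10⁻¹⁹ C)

qvB = mv²/r ⇒ m = qBr/v.
m = (1×1.60×10^-19)(0.154)(1.91) / (1.55×10^5) = 3.04×10^-25 kg.

m ≈ 3.04×10^-25 kg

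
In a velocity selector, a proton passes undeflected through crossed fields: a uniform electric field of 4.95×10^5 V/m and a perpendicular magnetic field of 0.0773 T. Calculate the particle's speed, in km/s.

For zero net force, qE = qvB, so v = E/B.
v = (4.95×10^5) / (0.0773) = 6.40×10^6 m/s.

v ≈ 6400 km/s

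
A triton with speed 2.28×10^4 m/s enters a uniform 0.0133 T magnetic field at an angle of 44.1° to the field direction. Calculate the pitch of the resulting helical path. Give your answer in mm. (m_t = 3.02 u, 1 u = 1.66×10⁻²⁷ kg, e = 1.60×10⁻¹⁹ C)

The velocity component along B is v∥ = v cos44.1° = 1.64×10^4 m/s.
The cyclotron period T = 2πm/(qB) = 1.48×10^-5 s is set by m, q, B alone.
Pitch = v∥·T = (1.64×10^4)(1.48×10^-5) = 0.242 m.

pitch ≈ 242 mm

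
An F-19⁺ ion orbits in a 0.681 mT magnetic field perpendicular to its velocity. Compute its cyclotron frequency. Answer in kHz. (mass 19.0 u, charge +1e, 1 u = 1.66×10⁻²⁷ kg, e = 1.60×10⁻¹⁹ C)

f = qB/(2πm) = (1×1.60×10^-19)(6.81×10^-4) / [2π(3.15×10^-26)] = 550 Hz.

f ≈ 0.550 kHz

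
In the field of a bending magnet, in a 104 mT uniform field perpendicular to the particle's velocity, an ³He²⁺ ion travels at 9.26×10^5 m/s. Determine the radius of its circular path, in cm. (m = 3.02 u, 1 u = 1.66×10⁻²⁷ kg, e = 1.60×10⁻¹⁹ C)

r ≈ 13.9 cm

The magnetic force provides the centripetal force: qvB = mv²/r, so r = mv/(qB).
r = (5.01×10^-27 kg)(9.26×10^5 m/s) / [(2×1.60×10^-19 C)(0.104 T)] = 0.139 m.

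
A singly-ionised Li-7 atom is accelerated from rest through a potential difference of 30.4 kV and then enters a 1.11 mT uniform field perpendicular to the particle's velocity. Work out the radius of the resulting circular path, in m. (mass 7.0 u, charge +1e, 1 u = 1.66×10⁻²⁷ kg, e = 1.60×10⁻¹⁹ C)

The kinetic energy gained is K = qV = (1×1.60×10^-19)(3.04×10^4) = 4.86×10^-15 J.
v = √(2K/m) = 9.15×10^5 m/s.
r = mv/(qB) = (1.16×10^-26)(9.15×10^5) / [(1×1.60×10^-19)(1.11×10^-3)] = 59.9 m.

r ≈ 59.9 m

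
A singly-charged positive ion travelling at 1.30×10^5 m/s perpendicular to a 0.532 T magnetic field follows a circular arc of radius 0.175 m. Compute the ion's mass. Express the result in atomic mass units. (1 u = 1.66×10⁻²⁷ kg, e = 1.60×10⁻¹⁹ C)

qvB = mv²/r ⇒ m = qBr/v.
m = (1×1.60×10^-19)(0.532)(0.175) / (1.30×10^5) = 1.15×10^-25 kg = 69.0 u.

m ≈ 69.0 u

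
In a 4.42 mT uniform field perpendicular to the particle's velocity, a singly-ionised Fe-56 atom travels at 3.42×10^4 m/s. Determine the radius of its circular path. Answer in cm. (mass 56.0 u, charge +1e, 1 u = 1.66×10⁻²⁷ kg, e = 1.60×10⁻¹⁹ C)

r ≈ 450 cm

The magnetic force provides the centripetal force: qvB = mv²/r, so r = mv/(qB).
r = (9.30×10^-26 kg)(3.42×10^4 m/s) / [(1×1.60×10^-19 C)(4.42×10^-3 T)] = 4.50 m.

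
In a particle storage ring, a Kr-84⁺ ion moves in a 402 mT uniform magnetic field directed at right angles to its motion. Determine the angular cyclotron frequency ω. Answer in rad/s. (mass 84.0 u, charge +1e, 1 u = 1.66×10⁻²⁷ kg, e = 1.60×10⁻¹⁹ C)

ω ≈ 4.61×10^5 rad/s

ω = qB/m = (1×1.60×10^-19)(0.402) / (1.39×10^-25) = 4.61×10^5 rad/s.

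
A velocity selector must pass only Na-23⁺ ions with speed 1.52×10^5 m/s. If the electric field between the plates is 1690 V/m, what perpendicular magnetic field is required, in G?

B ≈ 111 G

qE = qvB ⇒ B = E/v = (1690) / (1.52×10^5) = 0.0111 T.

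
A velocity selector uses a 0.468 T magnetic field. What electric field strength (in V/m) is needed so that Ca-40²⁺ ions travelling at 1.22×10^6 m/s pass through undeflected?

E ≈ 5.71×10^5 V/m

qE = qvB ⇒ E = vB = (1.22×10^6)(0.468) = 5.71×10^5 V/m.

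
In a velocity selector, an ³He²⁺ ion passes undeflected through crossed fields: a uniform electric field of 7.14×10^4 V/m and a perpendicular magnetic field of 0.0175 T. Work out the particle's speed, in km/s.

For zero net force, qE = qvB, so v = E/B.
v = (7.14×10^4) / (0.0175) = 4.08×10^6 m/s.

v ≈ 4080 km/s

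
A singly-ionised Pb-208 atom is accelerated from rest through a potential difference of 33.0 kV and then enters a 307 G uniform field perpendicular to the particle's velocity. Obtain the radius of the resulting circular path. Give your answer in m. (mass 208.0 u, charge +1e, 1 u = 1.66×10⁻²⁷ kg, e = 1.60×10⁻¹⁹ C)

The kinetic energy gained is K = qV = (1×1.60×10^-19)(3.30×10^4) = 5.28×10^-15 J.
v = √(2K/m) = 1.75×10^5 m/s.
r = mv/(qB) = (3.45×10^-25)(1.75×10^5) / [(1×1.60×10^-19)(0.0307)] = 12.3 m.

r ≈ 12.3 m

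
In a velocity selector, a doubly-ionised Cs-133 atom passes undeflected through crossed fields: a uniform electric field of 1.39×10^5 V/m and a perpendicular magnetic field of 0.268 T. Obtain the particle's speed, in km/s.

For zero net force, qE = qvB, so v = E/B.
v = (1.39×10^5) / (0.268) = 5.19×10^5 m/s.

v ≈ 519 km/s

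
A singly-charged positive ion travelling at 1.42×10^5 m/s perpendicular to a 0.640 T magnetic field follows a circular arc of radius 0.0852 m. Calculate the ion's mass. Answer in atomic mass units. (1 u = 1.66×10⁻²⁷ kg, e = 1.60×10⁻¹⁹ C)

qvB = mv²/r ⇒ m = qBr/v.
m = (1×1.60×10^-19)(0.640)(0.0852) / (1.42×10^5) = 6.14×10^-26 kg = 37.0 u.

m ≈ 37.0 u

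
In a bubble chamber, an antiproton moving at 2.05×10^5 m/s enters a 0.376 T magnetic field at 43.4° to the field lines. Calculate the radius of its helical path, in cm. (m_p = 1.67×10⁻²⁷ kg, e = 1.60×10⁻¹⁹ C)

r ≈ 0.391 cm

Only the perpendicular component v⊥ = v sin43.4° = 1.41×10^5 m/s is bent by the field.
r = m v⊥ /(qB) = (1.67×10^-27)(1.41×10^5) / [(1×1.60×10^-19)(0.376)] = 3.91×10^-3 m.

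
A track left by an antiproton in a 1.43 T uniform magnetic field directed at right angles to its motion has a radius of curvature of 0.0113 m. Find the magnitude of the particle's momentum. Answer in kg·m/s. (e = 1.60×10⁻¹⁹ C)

Since qvB = mv²/r, the momentum p = mv = qBr.
p = (1×1.60×10^-19)(1.43)(0.0113) = 2.59×10^-21 kg·m/s.

p ≈ 2.59×10^-21 kg·m/s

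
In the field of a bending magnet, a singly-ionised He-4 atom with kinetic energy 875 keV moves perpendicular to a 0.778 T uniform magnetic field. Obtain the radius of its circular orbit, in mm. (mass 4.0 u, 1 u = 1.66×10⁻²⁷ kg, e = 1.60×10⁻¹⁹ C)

Convert the energy: K = 875 keV = 1.40×10^-13 J.
v = √(2K/m) = √(2·1.40×10^-13/6.64×10^-27) = 6.49×10^6 m/s.
r = mv/(qB) = (6.64×10^-27)(6.49×10^6) / [(1×1.60×10^-19)(0.778)] = 0.346 m.

r ≈ 346 mm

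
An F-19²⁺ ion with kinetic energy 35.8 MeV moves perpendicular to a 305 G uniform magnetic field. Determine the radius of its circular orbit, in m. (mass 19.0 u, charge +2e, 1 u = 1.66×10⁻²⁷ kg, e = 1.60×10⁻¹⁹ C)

r ≈ 61.6 m

Convert the energy: K = 35.8 MeV = 5.73×10^-12 J.
v = √(2K/m) = √(2·5.73×10^-12/3.15×10^-26) = 1.91×10^7 m/s.
r = mv/(qB) = (3.15×10^-26)(1.91×10^7) / [(2×1.60×10^-19)(0.0305)] = 61.6 m.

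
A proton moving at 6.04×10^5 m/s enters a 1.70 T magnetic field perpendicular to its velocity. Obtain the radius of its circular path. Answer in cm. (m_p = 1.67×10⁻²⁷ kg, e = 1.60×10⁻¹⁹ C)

The magnetic force provides the centripetal force: qvB = mv²/r, so r = mv/(qB).
r = (1.67×10^-27 kg)(6.04×10^5 m/s) / [(1×1.60×10^-19 C)(1.70 T)] = 3.71×10^-3 m.

r ≈ 0.371 cm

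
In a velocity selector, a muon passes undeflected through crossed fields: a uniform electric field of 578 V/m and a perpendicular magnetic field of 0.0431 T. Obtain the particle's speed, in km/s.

v ≈ 13.4 km/s

For zero net force, qE = qvB, so v = E/B.
v = (578) / (0.0431) = 1.34×10^4 m/s.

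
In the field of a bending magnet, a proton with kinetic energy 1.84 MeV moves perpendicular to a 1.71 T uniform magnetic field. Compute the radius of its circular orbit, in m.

r ≈ 0.115 m

Convert the energy: K = 1.84 MeV = 2.94×10^-13 J.
v = √(2K/m) = √(2·2.94×10^-13/1.67×10^-27) = 1.88×10^7 m/s.
r = mv/(qB) = (1.67×10^-27)(1.88×10^7) / [(1×1.60×10^-19)(1.71)] = 0.115 m.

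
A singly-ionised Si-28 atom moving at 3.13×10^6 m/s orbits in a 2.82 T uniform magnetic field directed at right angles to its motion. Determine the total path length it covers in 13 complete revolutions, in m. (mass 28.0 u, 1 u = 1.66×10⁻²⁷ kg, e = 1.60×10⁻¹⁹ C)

r = mv/(qB) = 0.322 m, so one revolution covers 2πr = 2.03 m.
In 13 revolutions: L = 13·2πr = 26.3 m.

L ≈ 26.3 m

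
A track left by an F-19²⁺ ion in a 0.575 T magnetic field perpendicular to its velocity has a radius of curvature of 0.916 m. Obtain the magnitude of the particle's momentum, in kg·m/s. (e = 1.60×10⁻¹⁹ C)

Since qvB = mv²/r, the momentum p = mv = qBr.
p = (2×1.60×10^-19)(0.575)(0.916) = 1.69×10^-19 kg·m/s.

p ≈ 1.69×10^-19 kg·m/s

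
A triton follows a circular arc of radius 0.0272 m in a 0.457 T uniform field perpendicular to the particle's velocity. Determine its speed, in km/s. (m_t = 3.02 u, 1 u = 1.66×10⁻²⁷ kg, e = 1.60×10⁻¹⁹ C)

v ≈ 397 km/s

From qvB = mv²/r, v = qBr/m.
v = (1×1.60×10^-19)(0.457)(0.0272) / (5.01×10^-27) = 3.97×10^5 m/s.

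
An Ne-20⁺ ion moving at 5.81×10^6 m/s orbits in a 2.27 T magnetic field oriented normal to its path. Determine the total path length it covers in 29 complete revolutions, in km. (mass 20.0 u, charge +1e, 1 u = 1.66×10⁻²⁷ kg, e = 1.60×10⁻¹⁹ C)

L ≈ 0.0968 km

r = mv/(qB) = 0.531 m, so one revolution covers 2πr = 3.34 m.
In 29 revolutions: L = 29·2πr = 96.8 m.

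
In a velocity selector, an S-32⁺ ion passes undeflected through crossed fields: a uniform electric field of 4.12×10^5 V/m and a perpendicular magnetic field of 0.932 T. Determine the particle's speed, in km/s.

For zero net force, qE = qvB, so v = E/B.
v = (4.12×10^5) / (0.932) = 4.42×10^5 m/s.

v ≈ 442 km/s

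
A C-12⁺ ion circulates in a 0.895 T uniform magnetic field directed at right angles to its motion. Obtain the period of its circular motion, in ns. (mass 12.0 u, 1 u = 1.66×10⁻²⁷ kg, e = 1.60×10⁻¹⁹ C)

The cyclotron period is independent of speed: T = 2πm/(qB).
T = 2π(1.99×10^-26) / [(1×1.60×10^-19)(0.895)] = 8.74×10^-7 s.

T ≈ 874 ns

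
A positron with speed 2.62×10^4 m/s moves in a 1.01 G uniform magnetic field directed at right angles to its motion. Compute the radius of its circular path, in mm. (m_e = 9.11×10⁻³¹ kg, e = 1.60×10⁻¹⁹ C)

The magnetic force provides the centripetal force: qvB = mv²/r, so r = mv/(qB).
r = (9.11×10^-31 kg)(2.62×10^4 m/s) / [(1×1.60×10^-19 C)(1.01×10^-4 T)] = 1.48×10^-3 m.

r ≈ 1.48 mm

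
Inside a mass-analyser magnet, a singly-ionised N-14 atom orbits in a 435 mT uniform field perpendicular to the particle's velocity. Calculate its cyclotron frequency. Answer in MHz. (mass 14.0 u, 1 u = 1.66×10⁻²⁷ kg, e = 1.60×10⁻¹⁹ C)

f ≈ 0.477 MHz

f = qB/(2πm) = (1×1.60×10^-19)(0.435) / [2π(2.32×10^-26)] = 4.77×10^5 Hz.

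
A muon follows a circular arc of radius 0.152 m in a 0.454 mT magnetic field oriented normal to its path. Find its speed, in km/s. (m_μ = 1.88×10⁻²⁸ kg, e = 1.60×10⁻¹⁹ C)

From qvB = mv²/r, v = qBr/m.
v = (1×1.60×10^-19)(4.54×10^-4)(0.152) / (1.88×10^-28) = 5.87×10^4 m/s.

v ≈ 58.7 km/s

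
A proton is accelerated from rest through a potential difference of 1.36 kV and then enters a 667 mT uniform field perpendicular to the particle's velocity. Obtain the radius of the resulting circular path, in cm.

The kinetic energy gained is K = qV = (1×1.60×10^-19)(1360) = 2.18×10^-16 J.
v = √(2K/m) = 5.10×10^5 m/s.
r = mv/(qB) = (1.67×10^-27)(5.10×10^5) / [(1×1.60×10^-19)(0.667)] = 7.99×10^-3 m.

r ≈ 0.799 cm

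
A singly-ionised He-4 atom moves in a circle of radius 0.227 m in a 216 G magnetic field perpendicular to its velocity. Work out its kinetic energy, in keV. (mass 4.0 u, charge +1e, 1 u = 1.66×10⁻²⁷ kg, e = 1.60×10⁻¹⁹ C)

v = qBr/m = (1×1.60×10^-19)(0.0216)(0.227) / (6.64×10^-27) = 1.18×10^5 m/s.
K = ½mv² = 0.5·(6.64×10^-27)·(1.18×10^5)² = 4.63×10^-17 J = 0.290 keV.

K ≈ 0.290 keV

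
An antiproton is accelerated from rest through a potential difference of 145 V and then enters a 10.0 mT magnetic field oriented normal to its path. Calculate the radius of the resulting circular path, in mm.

r ≈ 174 mm

The kinetic energy gained is K = qV = (1×1.60×10^-19)(145) = 2.32×10^-17 J.
v = √(2K/m) = 1.67×10^5 m/s.
r = mv/(qB) = (1.67×10^-27)(1.67×10^5) / [(1×1.60×10^-19)(0.0100)] = 0.174 m.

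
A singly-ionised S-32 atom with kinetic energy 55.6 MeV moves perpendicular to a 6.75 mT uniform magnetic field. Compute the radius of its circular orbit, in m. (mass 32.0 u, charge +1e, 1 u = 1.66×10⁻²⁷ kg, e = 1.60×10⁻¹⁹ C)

r ≈ 900 m

Convert the energy: K = 55.6 MeV = 8.90×10^-12 J.
v = √(2K/m) = √(2·8.90×10^-12/5.31×10^-26) = 1.83×10^7 m/s.
r = mv/(qB) = (5.31×10^-26)(1.83×10^7) / [(1×1.60×10^-19)(6.75×10^-3)] = 900 m.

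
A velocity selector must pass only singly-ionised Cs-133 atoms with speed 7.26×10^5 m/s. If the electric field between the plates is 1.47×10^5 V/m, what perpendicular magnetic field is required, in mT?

qE = qvB ⇒ B = E/v = (1.47×10^5) / (7.26×10^5) = 0.202 T.

B ≈ 202 mT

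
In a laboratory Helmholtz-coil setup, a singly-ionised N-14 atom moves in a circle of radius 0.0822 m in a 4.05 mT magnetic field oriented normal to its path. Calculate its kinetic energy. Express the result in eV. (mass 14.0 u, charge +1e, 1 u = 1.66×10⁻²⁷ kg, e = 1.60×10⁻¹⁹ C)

v = qBr/m = (1×1.60×10^-19)(4.05×10^-3)(0.0822) / (2.32×10^-26) = 2290 m/s.
K = ½mv² = 0.5·(2.32×10^-26)·(2290)² = 6.10×10^-20 J = 0.382 eV.

K ≈ 0.382 eV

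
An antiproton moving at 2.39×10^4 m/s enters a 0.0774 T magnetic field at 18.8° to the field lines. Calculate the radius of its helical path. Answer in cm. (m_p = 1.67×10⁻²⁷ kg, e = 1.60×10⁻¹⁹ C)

r ≈ 0.104 cm

Only the perpendicular component v⊥ = v sin18.8° = 7700 m/s is bent by the field.
r = m v⊥ /(qB) = (1.67×10^-27)(7700) / [(1×1.60×10^-19)(0.0774)] = 1.04×10^-3 m.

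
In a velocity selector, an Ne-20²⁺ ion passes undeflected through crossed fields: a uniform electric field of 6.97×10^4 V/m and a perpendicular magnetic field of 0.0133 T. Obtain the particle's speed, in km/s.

v ≈ 5240 km/s

For zero net force, qE = qvB, so v = E/B.
v = (6.97×10^4) / (0.0133) = 5.24×10^6 m/s.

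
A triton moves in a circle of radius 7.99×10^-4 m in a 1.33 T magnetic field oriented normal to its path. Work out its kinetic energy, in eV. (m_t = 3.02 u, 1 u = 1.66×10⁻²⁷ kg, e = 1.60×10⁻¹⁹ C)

v = qBr/m = (1×1.60×10^-19)(1.33)(7.99×10^-4) / (5.01×10^-27) = 3.39×10^4 m/s.
K = ½mv² = 0.5·(5.01×10^-27)·(3.39×10^4)² = 2.88×10^-18 J = 18.0 eV.

K ≈ 18.0 eV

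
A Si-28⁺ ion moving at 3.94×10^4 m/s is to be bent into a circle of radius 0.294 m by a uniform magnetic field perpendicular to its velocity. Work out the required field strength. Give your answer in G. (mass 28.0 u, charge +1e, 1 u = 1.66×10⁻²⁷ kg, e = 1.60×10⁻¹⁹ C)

qvB = mv²/r gives B = mv/(qr).
B = (4.65×10^-26)(3.94×10^4) / [(1×1.60×10^-19)(0.294)] = 0.0389 T.

B ≈ 389 G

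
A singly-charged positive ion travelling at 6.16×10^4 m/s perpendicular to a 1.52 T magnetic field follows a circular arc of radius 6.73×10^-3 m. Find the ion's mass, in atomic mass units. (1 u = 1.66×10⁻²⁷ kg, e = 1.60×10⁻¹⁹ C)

m ≈ 16.0 u

qvB = mv²/r ⇒ m = qBr/v.
m = (1×1.60×10^-19)(1.52)(6.73×10^-3) / (6.16×10^4) = 2.66×10^-26 kg = 16.0 u.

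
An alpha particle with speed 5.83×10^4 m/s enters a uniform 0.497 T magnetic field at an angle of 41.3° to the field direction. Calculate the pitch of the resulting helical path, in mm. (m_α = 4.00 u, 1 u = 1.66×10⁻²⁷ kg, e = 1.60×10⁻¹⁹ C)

pitch ≈ 11.5 mm

The velocity component along B is v∥ = v cos41.3° = 4.38×10^4 m/s.
The cyclotron period T = 2πm/(qB) = 2.62×10^-7 s is set by m, q, B alone.
Pitch = v∥·T = (4.38×10^4)(2.62×10^-7) = 0.0115 m.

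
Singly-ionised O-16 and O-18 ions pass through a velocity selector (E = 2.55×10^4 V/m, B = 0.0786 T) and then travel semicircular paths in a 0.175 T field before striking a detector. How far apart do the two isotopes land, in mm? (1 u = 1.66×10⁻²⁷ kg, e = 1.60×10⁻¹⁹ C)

Both emerge at v = E/B₁ = 3.24×10^5 m/s.
r = mv/(qB₂), so r₁ = 0.3077 m and r₂ = 0.3462 m, giving Δr = 0.0385 m.
After a semicircle each ion lands a diameter 2r from the entry slit, so the separation is 2Δr = 0.0769 m.

Δd ≈ 76.9 mm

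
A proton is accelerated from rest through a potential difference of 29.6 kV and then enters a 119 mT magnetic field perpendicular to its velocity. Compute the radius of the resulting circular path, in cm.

r ≈ 20.9 cm

The kinetic energy gained is K = qV = (1×1.60×10^-19)(2.96×10^4) = 4.74×10^-15 J.
v = √(2K/m) = 2.38×10^6 m/s.
r = mv/(qB) = (1.67×10^-27)(2.38×10^6) / [(1×1.60×10^-19)(0.119)] = 0.209 m.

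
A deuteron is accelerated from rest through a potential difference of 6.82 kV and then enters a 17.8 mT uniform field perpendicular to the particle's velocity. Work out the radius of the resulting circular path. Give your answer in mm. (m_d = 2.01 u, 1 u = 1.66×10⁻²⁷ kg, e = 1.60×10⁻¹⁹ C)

r ≈ 948 mm

The kinetic energy gained is K = qV = (1×1.60×10^-19)(6820) = 1.09×10^-15 J.
v = √(2K/m) = 8.09×10^5 m/s.
r = mv/(qB) = (3.34×10^-27)(8.09×10^5) / [(1×1.60×10^-19)(0.0178)] = 0.948 m.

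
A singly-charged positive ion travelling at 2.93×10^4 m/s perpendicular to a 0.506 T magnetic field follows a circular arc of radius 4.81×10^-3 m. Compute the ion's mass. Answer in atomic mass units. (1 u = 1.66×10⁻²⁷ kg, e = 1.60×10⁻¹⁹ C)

m ≈ 8.01 u

qvB = mv²/r ⇒ m = qBr/v.
m = (1×1.60×10^-19)(0.506)(4.81×10^-3) / (2.93×10^4) = 1.33×10^-26 kg = 8.01 u.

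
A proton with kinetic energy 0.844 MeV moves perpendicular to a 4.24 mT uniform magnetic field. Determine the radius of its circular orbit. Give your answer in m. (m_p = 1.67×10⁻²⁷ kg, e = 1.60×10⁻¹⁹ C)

Convert the energy: K = 0.844 MeV = 1.35×10^-13 J.
v = √(2K/m) = √(2·1.35×10^-13/1.67×10^-27) = 1.27×10^7 m/s.
r = mv/(qB) = (1.67×10^-27)(1.27×10^7) / [(1×1.60×10^-19)(4.24×10^-3)] = 31.3 m.

r ≈ 31.3 m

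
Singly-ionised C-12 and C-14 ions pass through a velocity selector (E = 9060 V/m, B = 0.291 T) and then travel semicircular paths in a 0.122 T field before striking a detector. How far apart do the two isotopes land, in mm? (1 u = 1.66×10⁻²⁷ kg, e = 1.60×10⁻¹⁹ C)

Both emerge at v = E/B₁ = 3.11×10^4 m/s.
r = mv/(qB₂), so r₁ = 0.03177 m and r₂ = 0.03707 m, giving Δr = 5.30×10^-3 m.
After a semicircle each ion lands a diameter 2r from the entry slit, so the separation is 2Δr = 0.0106 m.

Δd ≈ 10.6 mm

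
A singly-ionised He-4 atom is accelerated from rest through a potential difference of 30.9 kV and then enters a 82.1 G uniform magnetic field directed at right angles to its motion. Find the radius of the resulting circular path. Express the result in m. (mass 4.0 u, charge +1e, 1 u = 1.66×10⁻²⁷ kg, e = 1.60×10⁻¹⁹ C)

r ≈ 6.17 m

The kinetic energy gained is K = qV = (1×1.60×10^-19)(3.09×10^4) = 4.94×10^-15 J.
v = √(2K/m) = 1.22×10^6 m/s.
r = mv/(qB) = (6.64×10^-27)(1.22×10^6) / [(1×1.60×10^-19)(8.21×10^-3)] = 6.17 m.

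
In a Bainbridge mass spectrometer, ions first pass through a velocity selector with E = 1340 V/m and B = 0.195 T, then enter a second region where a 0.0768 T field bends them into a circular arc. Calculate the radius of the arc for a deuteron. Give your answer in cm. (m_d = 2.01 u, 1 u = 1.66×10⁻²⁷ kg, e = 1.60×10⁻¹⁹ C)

The selector passes v = E/B = 1340/0.195 = 6870 m/s.
In the deflection region, r = mv/(qB₂) = (3.34×10^-27)(6870) / [(1×1.60×10^-19)(0.0768)] = 1.87×10^-3 m.

r ≈ 0.187 cm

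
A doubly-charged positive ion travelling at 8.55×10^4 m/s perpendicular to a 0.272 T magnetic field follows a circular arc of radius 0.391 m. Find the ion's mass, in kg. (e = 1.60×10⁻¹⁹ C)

qvB = mv²/r ⇒ m = qBr/v.
m = (2×1.60×10^-19)(0.272)(0.391) / (8.55×10^4) = 3.98×10^-25 kg.

m ≈ 3.98×10^-25 kg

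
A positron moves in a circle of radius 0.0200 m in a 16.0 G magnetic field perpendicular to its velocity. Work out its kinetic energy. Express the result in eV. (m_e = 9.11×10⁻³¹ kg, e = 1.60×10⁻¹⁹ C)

v = qBr/m = (1×1.60×10^-19)(1.60×10^-3)(0.0200) / (9.11×10^-31) = 5.62×10^6 m/s.
K = ½mv² = 0.5·(9.11×10^-31)·(5.62×10^6)² = 1.44×10^-17 J = 89.9 eV.

K ≈ 89.9 eV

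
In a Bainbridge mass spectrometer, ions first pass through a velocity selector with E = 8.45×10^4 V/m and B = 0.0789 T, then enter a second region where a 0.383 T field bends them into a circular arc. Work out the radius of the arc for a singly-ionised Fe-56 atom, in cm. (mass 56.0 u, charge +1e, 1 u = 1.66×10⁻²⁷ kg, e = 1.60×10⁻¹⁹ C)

The selector passes v = E/B = 8.45×10^4/0.0789 = 1.07×10^6 m/s.
In the deflection region, r = mv/(qB₂) = (9.30×10^-26)(1.07×10^6) / [(1×1.60×10^-19)(0.383)] = 1.62 m.

r ≈ 162 cm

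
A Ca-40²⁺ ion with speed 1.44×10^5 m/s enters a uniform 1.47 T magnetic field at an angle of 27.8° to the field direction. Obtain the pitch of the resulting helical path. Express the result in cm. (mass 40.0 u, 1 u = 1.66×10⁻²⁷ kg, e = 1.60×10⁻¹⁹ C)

The velocity component along B is v∥ = v cos27.8° = 1.27×10^5 m/s.
The cyclotron period T = 2πm/(qB) = 8.87×10^-7 s is set by m, q, B alone.
Pitch = v∥·T = (1.27×10^5)(8.87×10^-7) = 0.113 m.

pitch ≈ 11.3 cm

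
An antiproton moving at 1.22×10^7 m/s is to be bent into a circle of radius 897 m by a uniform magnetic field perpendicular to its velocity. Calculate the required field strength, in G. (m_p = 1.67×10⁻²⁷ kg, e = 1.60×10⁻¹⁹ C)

qvB = mv²/r gives B = mv/(qr).
B = (1.67×10^-27)(1.22×10^7) / [(1×1.60×10^-19)(897)] = 1.42×10^-4 T.

B ≈ 1.42 G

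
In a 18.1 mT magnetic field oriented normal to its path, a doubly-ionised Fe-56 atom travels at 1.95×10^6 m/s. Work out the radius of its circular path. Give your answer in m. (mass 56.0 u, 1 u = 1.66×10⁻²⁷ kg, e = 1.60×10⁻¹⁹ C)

The magnetic force provides the centripetal force: qvB = mv²/r, so r = mv/(qB).
r = (9.30×10^-26 kg)(1.95×10^6 m/s) / [(2×1.60×10^-19 C)(0.0181 T)] = 31.3 m.

r ≈ 31.3 m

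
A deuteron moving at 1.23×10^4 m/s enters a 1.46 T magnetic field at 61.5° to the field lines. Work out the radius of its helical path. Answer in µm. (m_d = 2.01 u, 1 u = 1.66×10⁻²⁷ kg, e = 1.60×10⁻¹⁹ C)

r ≈ 154 µm

Only the perpendicular component v⊥ = v sin61.5° = 1.08×10^4 m/s is bent by the field.
r = m v⊥ /(qB) = (3.34×10^-27)(1.08×10^4) / [(1×1.60×10^-19)(1.46)] = 1.54×10^-4 m.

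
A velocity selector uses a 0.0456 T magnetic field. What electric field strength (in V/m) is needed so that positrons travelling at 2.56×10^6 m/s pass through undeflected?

qE = qvB ⇒ E = vB = (2.56×10^6)(0.0456) = 1.17×10^5 V/m.

E ≈ 1.17×10^5 V/m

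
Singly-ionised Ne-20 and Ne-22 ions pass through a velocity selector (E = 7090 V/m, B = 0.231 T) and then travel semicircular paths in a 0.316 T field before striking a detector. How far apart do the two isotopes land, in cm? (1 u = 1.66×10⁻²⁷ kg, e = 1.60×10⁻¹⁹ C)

Δd ≈ 0.403 cm

Both emerge at v = E/B₁ = 3.07×10^4 m/s.
r = mv/(qB₂), so r₁ = 0.02015 m and r₂ = 0.02217 m, giving Δr = 2.02×10^-3 m.
After a semicircle each ion lands a diameter 2r from the entry slit, so the separation is 2Δr = 4.03×10^-3 m.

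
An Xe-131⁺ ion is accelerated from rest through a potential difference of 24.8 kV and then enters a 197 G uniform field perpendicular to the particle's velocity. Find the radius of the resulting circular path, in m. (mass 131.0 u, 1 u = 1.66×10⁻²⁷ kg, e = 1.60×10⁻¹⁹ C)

r ≈ 13.2 m

The kinetic energy gained is K = qV = (1×1.60×10^-19)(2.48×10^4) = 3.97×10^-15 J.
v = √(2K/m) = 1.91×10^5 m/s.
r = mv/(qB) = (2.17×10^-25)(1.91×10^5) / [(1×1.60×10^-19)(0.0197)] = 13.2 m.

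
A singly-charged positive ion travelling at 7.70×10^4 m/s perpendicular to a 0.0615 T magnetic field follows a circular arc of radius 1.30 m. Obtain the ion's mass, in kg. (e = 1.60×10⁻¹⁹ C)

m ≈ 1.66×10^-25 kg

qvB = mv²/r ⇒ m = qBr/v.
m = (1×1.60×10^-19)(0.0615)(1.30) / (7.70×10^4) = 1.66×10^-25 kg.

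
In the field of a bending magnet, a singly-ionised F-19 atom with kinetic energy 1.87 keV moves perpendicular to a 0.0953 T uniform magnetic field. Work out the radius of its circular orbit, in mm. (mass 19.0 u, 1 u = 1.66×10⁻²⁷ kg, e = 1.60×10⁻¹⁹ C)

r ≈ 285 mm

Convert the energy: K = 1.87 keV = 2.99×10^-16 J.
v = √(2K/m) = √(2·2.99×10^-16/3.15×10^-26) = 1.38×10^5 m/s.
r = mv/(qB) = (3.15×10^-26)(1.38×10^5) / [(1×1.60×10^-19)(0.0953)] = 0.285 m.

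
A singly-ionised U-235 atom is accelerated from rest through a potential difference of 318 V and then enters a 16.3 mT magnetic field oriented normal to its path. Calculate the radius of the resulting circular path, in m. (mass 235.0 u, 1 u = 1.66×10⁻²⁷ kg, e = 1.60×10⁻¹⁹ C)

r ≈ 2.42 m

The kinetic energy gained is K = qV = (1×1.60×10^-19)(318) = 5.09×10^-17 J.
v = √(2K/m) = 1.62×10^4 m/s.
r = mv/(qB) = (3.90×10^-25)(1.62×10^4) / [(1×1.60×10^-19)(0.0163)] = 2.42 m.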